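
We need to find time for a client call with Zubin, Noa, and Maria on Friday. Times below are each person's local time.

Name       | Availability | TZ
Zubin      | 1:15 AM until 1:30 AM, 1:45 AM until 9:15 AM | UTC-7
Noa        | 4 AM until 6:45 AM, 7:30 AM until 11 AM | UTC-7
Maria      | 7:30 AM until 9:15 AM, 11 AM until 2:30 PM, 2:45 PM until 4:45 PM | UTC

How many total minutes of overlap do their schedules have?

Zubin in UTC: 08:15-08:30, 08:45-16:15 (add 7h to convert from UTC-7).
Noa in UTC: 11:00-13:45, 14:30-18:00 (add 7h to convert from UTC-7).
Maria in UTC: 07:30-09:15, 11:00-14:30, 14:45-16:45.
Zubin ∩ Noa: 11:00-13:45, 14:30-16:15.
Zubin ∩ Noa ∩ Maria: 11:00-13:45, 14:45-16:15.
Summing the common windows: 165 + 90 = 255 minutes.

255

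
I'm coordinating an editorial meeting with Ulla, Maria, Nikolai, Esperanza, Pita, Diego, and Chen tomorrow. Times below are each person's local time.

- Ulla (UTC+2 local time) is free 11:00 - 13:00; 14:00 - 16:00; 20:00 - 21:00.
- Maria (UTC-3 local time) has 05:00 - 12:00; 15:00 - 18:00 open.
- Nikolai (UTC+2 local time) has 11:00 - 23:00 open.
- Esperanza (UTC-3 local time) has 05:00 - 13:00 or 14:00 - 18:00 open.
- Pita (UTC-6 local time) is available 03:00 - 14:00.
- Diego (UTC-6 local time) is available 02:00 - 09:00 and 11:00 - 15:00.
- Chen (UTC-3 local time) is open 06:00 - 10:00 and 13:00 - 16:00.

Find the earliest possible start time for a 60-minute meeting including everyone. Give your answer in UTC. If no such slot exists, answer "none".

Ulla in UTC: 09:00-11:00, 12:00-14:00, 18:00-19:00 (subtract 2h to convert from UTC+2).
Maria in UTC: 08:00-15:00, 18:00-21:00 (add 3h to convert from UTC-3).
Nikolai in UTC: 09:00-21:00 (subtract 2h to convert from UTC+2).
Esperanza in UTC: 08:00-16:00, 17:00-21:00 (add 3h to convert from UTC-3).
Pita in UTC: 09:00-20:00 (add 6h to convert from UTC-6).
Diego in UTC: 08:00-15:00, 17:00-21:00 (add 6h to convert from UTC-6).
Chen in UTC: 09:00-13:00, 16:00-19:00 (add 3h to convert from UTC-3).
Ulla ∩ Maria: 09:00-11:00, 12:00-14:00, 18:00-19:00.
Ulla ∩ Maria ∩ Nikolai: 09:00-11:00, 12:00-14:00, 18:00-19:00.
Ulla ∩ Maria ∩ Nikolai ∩ Esperanza: 09:00-11:00, 12:00-14:00, 18:00-19:00.
Ulla ∩ Maria ∩ Nikolai ∩ Esperanza ∩ Pita: 09:00-11:00, 12:00-14:00, 18:00-19:00.
Ulla ∩ Maria ∩ Nikolai ∩ Esperanza ∩ Pita ∩ Diego: 09:00-11:00, 12:00-14:00, 18:00-19:00.
Ulla ∩ Maria ∩ Nikolai ∩ Esperanza ∩ Pita ∩ Diego ∩ Chen: 09:00-11:00, 12:00-13:00, 18:00-19:00.
The first common window of at least 60 minutes is 09:00-11:00, so the earliest start is 09:00.

09:00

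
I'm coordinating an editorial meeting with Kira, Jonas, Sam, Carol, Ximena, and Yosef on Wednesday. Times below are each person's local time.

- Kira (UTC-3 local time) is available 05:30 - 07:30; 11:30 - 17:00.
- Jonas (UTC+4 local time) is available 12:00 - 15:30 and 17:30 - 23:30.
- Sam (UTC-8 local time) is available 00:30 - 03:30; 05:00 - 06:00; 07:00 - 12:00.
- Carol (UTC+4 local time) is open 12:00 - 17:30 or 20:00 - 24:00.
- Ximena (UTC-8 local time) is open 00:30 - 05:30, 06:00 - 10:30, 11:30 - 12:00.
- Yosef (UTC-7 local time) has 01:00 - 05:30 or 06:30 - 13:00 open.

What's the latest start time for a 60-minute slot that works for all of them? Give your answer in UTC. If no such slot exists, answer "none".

17:30

Kira in UTC: 08:30-10:30, 14:30-20:00 (add 3h to convert from UTC-3).
Jonas in UTC: 08:00-11:30, 13:30-19:30 (subtract 4h to convert from UTC+4).
Sam in UTC: 08:30-11:30, 13:00-14:00, 15:00-20:00 (add 8h to convert from UTC-8).
Carol in UTC: 08:00-13:30, 16:00-20:00 (subtract 4h to convert from UTC+4).
Ximena in UTC: 08:30-13:30, 14:00-18:30, 19:30-20:00 (add 8h to convert from UTC-8).
Yosef in UTC: 08:00-12:30, 13:30-20:00 (add 7h to convert from UTC-7).
Kira ∩ Jonas: 08:30-10:30, 14:30-19:30.
Kira ∩ Jonas ∩ Sam: 08:30-10:30, 15:00-19:30.
Kira ∩ Jonas ∩ Sam ∩ Carol: 08:30-10:30, 16:00-19:30.
Kira ∩ Jonas ∩ Sam ∩ Carol ∩ Ximena: 08:30-10:30, 16:00-18:30.
Kira ∩ Jonas ∩ Sam ∩ Carol ∩ Ximena ∩ Yosef: 08:30-10:30, 16:00-18:30.
The last common window of at least 60 minutes is 16:00-18:30; a 60-minute meeting can start as late as 17:30 and still end by 18:30.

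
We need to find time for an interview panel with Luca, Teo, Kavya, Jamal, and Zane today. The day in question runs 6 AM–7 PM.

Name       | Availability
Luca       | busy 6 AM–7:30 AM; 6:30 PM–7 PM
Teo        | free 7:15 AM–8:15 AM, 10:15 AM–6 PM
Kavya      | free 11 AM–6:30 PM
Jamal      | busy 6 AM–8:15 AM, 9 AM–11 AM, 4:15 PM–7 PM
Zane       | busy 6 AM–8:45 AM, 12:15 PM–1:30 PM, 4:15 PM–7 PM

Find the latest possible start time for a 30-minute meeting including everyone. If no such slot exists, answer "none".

15:45

Luca free: 07:30-18:30 (invert busy blocks within the working day).
Teo free: 07:15-08:15, 10:15-18:00.
Kavya free: 11:00-18:30.
Jamal free: 08:15-09:00, 11:00-16:15 (invert busy blocks within the working day).
Zane free: 08:45-12:15, 13:30-16:15 (invert busy blocks within the working day).
Luca ∩ Teo: 07:30-08:15, 10:15-18:00.
Luca ∩ Teo ∩ Kavya: 11:00-18:00.
Luca ∩ Teo ∩ Kavya ∩ Jamal: 11:00-16:15.
Luca ∩ Teo ∩ Kavya ∩ Jamal ∩ Zane: 11:00-12:15, 13:30-16:15.
The last common window of at least 30 minutes is 13:30-16:15; a 30-minute meeting can start as late as 15:45 and still end by 16:15.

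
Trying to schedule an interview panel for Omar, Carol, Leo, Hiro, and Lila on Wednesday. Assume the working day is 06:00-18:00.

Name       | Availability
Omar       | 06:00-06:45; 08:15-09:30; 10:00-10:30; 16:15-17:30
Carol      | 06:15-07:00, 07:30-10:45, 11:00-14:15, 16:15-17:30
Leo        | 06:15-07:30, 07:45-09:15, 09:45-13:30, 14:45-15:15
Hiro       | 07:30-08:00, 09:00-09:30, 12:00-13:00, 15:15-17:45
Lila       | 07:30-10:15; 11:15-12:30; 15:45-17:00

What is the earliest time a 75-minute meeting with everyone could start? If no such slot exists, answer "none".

Omar ∩ Carol: 06:15-06:45, 08:15-09:30, 10:00-10:30, 16:15-17:30.
Omar ∩ Carol ∩ Leo: 06:15-06:45, 08:15-09:15, 10:00-10:30.
Omar ∩ Carol ∩ Leo ∩ Hiro: 09:00-09:15.
Omar ∩ Carol ∩ Leo ∩ Hiro ∩ Lila: 09:00-09:15.
Those are the intersection windows.
No common window is at least 75 minutes long.

none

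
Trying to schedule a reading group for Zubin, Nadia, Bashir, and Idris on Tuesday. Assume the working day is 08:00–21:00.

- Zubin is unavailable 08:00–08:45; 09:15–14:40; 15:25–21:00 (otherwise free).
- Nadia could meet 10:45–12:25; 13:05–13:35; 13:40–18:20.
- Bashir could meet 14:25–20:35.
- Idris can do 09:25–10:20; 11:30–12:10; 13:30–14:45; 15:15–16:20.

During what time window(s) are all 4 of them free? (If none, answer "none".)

Zubin free: 08:45-09:15, 14:40-15:25 (invert busy blocks within the working day).
Nadia free: 10:45-12:25, 13:05-13:35, 13:40-18:20.
Bashir free: 14:25-20:35.
Idris free: 09:25-10:20, 11:30-12:10, 13:30-14:45, 15:15-16:20.
Zubin ∩ Nadia: 14:40-15:25.
Zubin ∩ Nadia ∩ Bashir: 14:40-15:25.
Zubin ∩ Nadia ∩ Bashir ∩ Idris: 14:40-14:45, 15:15-15:25.
Those are the intersection windows.

14:40-14:45, 15:15-15:25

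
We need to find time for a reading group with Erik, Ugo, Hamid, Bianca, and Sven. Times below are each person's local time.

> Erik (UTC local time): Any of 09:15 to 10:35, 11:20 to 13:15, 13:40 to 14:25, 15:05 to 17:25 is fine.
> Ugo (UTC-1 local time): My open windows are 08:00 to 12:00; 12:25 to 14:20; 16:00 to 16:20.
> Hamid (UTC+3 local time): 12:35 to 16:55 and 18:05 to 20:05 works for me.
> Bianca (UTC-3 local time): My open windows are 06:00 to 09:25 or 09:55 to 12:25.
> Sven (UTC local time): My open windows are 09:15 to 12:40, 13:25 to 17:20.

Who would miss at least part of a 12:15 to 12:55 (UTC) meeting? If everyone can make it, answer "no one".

Erik in UTC: 09:15-10:35, 11:20-13:15, 13:40-14:25, 15:05-17:25.
Ugo in UTC: 09:00-13:00, 13:25-15:20, 17:00-17:20 (add 1h to convert from UTC-1).
Hamid in UTC: 09:35-13:55, 15:05-17:05 (subtract 3h to convert from UTC+3).
Bianca in UTC: 09:00-12:25, 12:55-15:25 (add 3h to convert from UTC-3).
Sven in UTC: 09:15-12:40, 13:25-17:20.
Erik: free for 12:15-12:55. Ugo: free for 12:15-12:55. Hamid: free for 12:15-12:55. Bianca: not fully free for 12:15-12:55. Sven: not fully free for 12:15-12:55.

Bianca, Sven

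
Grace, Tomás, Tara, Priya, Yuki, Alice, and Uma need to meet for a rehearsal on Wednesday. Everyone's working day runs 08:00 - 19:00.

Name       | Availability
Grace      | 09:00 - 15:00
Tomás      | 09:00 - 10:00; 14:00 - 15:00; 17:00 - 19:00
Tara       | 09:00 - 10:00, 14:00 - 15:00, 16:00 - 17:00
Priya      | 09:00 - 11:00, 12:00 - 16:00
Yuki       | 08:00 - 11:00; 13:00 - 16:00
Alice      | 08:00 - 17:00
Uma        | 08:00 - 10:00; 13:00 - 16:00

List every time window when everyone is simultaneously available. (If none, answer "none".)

09:00-10:00, 14:00-15:00

Grace ∩ Tomás: 09:00-10:00, 14:00-15:00.
Grace ∩ Tomás ∩ Tara: 09:00-10:00, 14:00-15:00.
Grace ∩ Tomás ∩ Tara ∩ Priya: 09:00-10:00, 14:00-15:00.
Grace ∩ Tomás ∩ Tara ∩ Priya ∩ Yuki: 09:00-10:00, 14:00-15:00.
Grace ∩ Tomás ∩ Tara ∩ Priya ∩ Yuki ∩ Alice: 09:00-10:00, 14:00-15:00.
Grace ∩ Tomás ∩ Tara ∩ Priya ∩ Yuki ∩ Alice ∩ Uma: 09:00-10:00, 14:00-15:00.
Those are the intersection windows.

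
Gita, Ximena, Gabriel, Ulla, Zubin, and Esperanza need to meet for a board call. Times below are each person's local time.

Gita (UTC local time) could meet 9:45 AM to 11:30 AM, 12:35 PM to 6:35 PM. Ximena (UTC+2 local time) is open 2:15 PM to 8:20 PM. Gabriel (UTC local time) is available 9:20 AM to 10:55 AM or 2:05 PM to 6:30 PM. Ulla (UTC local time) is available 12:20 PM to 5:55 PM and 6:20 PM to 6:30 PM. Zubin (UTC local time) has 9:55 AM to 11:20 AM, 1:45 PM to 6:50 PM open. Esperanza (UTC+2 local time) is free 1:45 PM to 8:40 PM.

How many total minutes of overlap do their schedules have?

Gita in UTC: 09:45-11:30, 12:35-18:35.
Ximena in UTC: 12:15-18:20 (subtract 2h to convert from UTC+2).
Gabriel in UTC: 09:20-10:55, 14:05-18:30.
Ulla in UTC: 12:20-17:55, 18:20-18:30.
Zubin in UTC: 09:55-11:20, 13:45-18:50.
Esperanza in UTC: 11:45-18:40 (subtract 2h to convert from UTC+2).
Gita ∩ Ximena: 12:35-18:20.
Gita ∩ Ximena ∩ Gabriel: 14:05-18:20.
Gita ∩ Ximena ∩ Gabriel ∩ Ulla: 14:05-17:55.
Gita ∩ Ximena ∩ Gabriel ∩ Ulla ∩ Zubin: 14:05-17:55.
Gita ∩ Ximena ∩ Gabriel ∩ Ulla ∩ Zubin ∩ Esperanza: 14:05-17:55.
So the common availability across everyone is 14:05-17:55.
That's a single block of 230 minutes.

230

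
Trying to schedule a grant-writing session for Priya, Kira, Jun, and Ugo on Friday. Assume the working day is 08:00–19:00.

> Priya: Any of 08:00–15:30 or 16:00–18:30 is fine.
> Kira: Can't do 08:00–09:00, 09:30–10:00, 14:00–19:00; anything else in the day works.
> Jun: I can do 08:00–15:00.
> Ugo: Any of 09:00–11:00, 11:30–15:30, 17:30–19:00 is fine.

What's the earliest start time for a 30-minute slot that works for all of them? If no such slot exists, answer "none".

09:00

Priya free: 08:00-15:30, 16:00-18:30.
Kira free: 09:00-09:30, 10:00-14:00 (invert busy blocks within the working day).
Jun free: 08:00-15:00.
Ugo free: 09:00-11:00, 11:30-15:30, 17:30-19:00.
Priya ∩ Kira: 09:00-09:30, 10:00-14:00.
Priya ∩ Kira ∩ Jun: 09:00-09:30, 10:00-14:00.
Priya ∩ Kira ∩ Jun ∩ Ugo: 09:00-09:30, 10:00-11:00, 11:30-14:00.
So the common availability across everyone is 09:00-09:30, 10:00-11:00, 11:30-14:00.
The first common window of at least 30 minutes is 09:00-09:30, so the earliest start is 09:00.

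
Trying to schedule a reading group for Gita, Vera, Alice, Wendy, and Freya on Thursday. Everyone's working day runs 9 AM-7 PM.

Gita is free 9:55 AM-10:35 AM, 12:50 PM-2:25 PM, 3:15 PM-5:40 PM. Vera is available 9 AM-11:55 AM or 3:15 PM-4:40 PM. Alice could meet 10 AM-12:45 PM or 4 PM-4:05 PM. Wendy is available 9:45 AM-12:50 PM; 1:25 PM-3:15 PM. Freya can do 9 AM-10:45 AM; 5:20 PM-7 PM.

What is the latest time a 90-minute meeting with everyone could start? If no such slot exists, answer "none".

Gita ∩ Vera: 09:55-10:35, 15:15-16:40.
Gita ∩ Vera ∩ Alice: 10:00-10:35, 16:00-16:05.
Gita ∩ Vera ∩ Alice ∩ Wendy: 10:00-10:35.
Gita ∩ Vera ∩ Alice ∩ Wendy ∩ Freya: 10:00-10:35.
No common window is at least 90 minutes long.

none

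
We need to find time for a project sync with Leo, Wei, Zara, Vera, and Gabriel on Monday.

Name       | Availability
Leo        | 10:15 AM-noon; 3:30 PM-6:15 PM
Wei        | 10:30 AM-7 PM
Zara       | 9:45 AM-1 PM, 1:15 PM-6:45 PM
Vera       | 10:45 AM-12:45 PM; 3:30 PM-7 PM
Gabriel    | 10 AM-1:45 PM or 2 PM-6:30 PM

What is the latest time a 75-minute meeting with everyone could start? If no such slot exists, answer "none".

17:00

Leo ∩ Wei: 10:30-12:00, 15:30-18:15.
Leo ∩ Wei ∩ Zara: 10:30-12:00, 15:30-18:15.
Leo ∩ Wei ∩ Zara ∩ Vera: 10:45-12:00, 15:30-18:15.
Leo ∩ Wei ∩ Zara ∩ Vera ∩ Gabriel: 10:45-12:00, 15:30-18:15.
Those are the intersection windows.
The last common window of at least 75 minutes is 15:30-18:15; a 75-minute meeting can start as late as 17:00 and still end by 18:15.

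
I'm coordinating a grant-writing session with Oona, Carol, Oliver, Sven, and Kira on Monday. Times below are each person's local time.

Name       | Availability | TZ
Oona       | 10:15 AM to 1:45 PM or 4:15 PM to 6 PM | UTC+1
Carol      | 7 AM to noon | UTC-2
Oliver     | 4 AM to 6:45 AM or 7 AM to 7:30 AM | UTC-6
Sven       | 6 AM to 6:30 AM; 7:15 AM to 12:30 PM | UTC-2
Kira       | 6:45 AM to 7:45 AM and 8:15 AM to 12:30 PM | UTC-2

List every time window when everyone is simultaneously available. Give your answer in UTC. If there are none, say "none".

10:15-12:45

Oona in UTC: 09:15-12:45, 15:15-17:00 (subtract 1h to convert from UTC+1).
Carol in UTC: 09:00-14:00 (add 2h to convert from UTC-2).
Oliver in UTC: 10:00-12:45, 13:00-13:30 (add 6h to convert from UTC-6).
Sven in UTC: 08:00-08:30, 09:15-14:30 (add 2h to convert from UTC-2).
Kira in UTC: 08:45-09:45, 10:15-14:30 (add 2h to convert from UTC-2).
Oona ∩ Carol: 09:15-12:45.
Oona ∩ Carol ∩ Oliver: 10:00-12:45.
Oona ∩ Carol ∩ Oliver ∩ Sven: 10:00-12:45.
Oona ∩ Carol ∩ Oliver ∩ Sven ∩ Kira: 10:15-12:45.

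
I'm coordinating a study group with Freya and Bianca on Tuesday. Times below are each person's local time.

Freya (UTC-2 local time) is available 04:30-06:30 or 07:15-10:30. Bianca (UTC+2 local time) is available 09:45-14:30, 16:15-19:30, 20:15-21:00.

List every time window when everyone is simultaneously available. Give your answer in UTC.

07:45-08:30, 09:15-12:30

Freya in UTC: 06:30-08:30, 09:15-12:30 (add 2h to convert from UTC-2).
Bianca in UTC: 07:45-12:30, 14:15-17:30, 18:15-19:00 (subtract 2h to convert from UTC+2).
Freya ∩ Bianca: 07:45-08:30, 09:15-12:30.
Those are the intersection windows.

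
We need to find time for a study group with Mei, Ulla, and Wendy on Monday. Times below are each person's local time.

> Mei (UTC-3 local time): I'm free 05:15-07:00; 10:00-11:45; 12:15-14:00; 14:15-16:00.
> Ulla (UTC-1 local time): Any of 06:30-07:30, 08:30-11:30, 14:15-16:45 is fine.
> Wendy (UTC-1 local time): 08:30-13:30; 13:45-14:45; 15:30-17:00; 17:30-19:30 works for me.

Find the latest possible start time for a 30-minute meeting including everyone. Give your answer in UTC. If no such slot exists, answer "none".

Mei in UTC: 08:15-10:00, 13:00-14:45, 15:15-17:00, 17:15-19:00 (add 3h to convert from UTC-3).
Ulla in UTC: 07:30-08:30, 09:30-12:30, 15:15-17:45 (add 1h to convert from UTC-1).
Wendy in UTC: 09:30-14:30, 14:45-15:45, 16:30-18:00, 18:30-20:30 (add 1h to convert from UTC-1).
Mei ∩ Ulla: 08:15-08:30, 09:30-10:00, 15:15-17:00, 17:15-17:45.
Mei ∩ Ulla ∩ Wendy: 09:30-10:00, 15:15-15:45, 16:30-17:00, 17:15-17:45.
Those are the intersection windows.
The last common window of at least 30 minutes is 17:15-17:45; a 30-minute meeting can start as late as 17:15 and still end by 17:45.

17:15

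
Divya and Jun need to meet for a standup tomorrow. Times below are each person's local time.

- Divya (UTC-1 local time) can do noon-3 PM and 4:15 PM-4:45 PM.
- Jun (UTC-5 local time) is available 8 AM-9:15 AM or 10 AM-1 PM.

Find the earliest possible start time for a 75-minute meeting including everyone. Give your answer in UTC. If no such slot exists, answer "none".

13:00

Divya in UTC: 13:00-16:00, 17:15-17:45 (add 1h to convert from UTC-1).
Jun in UTC: 13:00-14:15, 15:00-18:00 (add 5h to convert from UTC-5).
Divya ∩ Jun: 13:00-14:15, 15:00-16:00, 17:15-17:45.
Those are the intersection windows.
The first common window of at least 75 minutes is 13:00-14:15, so the earliest start is 13:00.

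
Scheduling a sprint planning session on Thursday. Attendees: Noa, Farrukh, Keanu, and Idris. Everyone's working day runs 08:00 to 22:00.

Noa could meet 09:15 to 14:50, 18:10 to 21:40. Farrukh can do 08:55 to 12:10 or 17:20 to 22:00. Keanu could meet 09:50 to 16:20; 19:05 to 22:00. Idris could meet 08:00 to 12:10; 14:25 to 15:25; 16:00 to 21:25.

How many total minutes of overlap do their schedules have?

Noa ∩ Farrukh: 09:15-12:10, 18:10-21:40.
Noa ∩ Farrukh ∩ Keanu: 09:50-12:10, 19:05-21:40.
Noa ∩ Farrukh ∩ Keanu ∩ Idris: 09:50-12:10, 19:05-21:25.
Those are the intersection windows.
Summing the common windows: 140 + 140 = 280 minutes.

280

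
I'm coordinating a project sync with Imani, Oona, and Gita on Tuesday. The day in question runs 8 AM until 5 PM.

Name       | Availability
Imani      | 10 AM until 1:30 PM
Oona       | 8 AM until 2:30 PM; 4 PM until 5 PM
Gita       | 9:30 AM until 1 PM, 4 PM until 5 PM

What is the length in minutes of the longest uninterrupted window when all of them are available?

180

Imani ∩ Oona: 10:00-13:30.
Imani ∩ Oona ∩ Gita: 10:00-13:00.
The longest is 10:00-13:00 at 180 minutes.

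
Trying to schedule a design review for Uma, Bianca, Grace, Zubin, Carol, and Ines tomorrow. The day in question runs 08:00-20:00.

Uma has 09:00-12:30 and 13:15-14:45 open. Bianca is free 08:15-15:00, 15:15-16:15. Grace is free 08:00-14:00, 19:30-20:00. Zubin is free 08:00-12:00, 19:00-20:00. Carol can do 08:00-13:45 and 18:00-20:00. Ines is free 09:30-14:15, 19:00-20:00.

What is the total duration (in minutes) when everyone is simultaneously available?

Uma ∩ Bianca: 09:00-12:30, 13:15-14:45.
Uma ∩ Bianca ∩ Grace: 09:00-12:30, 13:15-14:00.
Uma ∩ Bianca ∩ Grace ∩ Zubin: 09:00-12:00.
Uma ∩ Bianca ∩ Grace ∩ Zubin ∩ Carol: 09:00-12:00.
Uma ∩ Bianca ∩ Grace ∩ Zubin ∩ Carol ∩ Ines: 09:30-12:00.
That's a single block of 150 minutes.

150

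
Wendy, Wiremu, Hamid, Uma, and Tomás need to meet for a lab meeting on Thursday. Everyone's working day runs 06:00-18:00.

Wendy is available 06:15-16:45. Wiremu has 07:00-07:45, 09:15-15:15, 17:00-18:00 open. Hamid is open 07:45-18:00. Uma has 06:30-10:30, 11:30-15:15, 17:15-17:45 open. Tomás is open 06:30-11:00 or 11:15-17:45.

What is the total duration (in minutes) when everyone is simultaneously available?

Wendy ∩ Wiremu: 07:00-07:45, 09:15-15:15.
Wendy ∩ Wiremu ∩ Hamid: 09:15-15:15.
Wendy ∩ Wiremu ∩ Hamid ∩ Uma: 09:15-10:30, 11:30-15:15.
Wendy ∩ Wiremu ∩ Hamid ∩ Uma ∩ Tomás: 09:15-10:30, 11:30-15:15.
Summing the common windows: 75 + 225 = 300 minutes.

300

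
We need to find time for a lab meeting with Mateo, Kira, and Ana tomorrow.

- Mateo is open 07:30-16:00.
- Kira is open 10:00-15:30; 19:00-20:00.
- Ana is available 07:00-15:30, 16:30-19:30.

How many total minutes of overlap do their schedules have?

Mateo ∩ Kira: 10:00-15:30.
Mateo ∩ Kira ∩ Ana: 10:00-15:30.
That's a single block of 330 minutes.

330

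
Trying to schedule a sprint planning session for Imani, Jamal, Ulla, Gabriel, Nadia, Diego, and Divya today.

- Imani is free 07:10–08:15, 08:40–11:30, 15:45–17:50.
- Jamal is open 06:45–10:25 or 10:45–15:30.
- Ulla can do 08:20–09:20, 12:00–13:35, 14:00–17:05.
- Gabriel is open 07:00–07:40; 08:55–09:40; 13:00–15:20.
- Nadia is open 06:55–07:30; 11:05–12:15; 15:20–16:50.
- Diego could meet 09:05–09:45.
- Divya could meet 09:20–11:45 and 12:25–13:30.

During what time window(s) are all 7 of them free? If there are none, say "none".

Imani ∩ Jamal: 07:10-08:15, 08:40-10:25, 10:45-11:30.
Imani ∩ Jamal ∩ Ulla: 08:40-09:20.
Imani ∩ Jamal ∩ Ulla ∩ Gabriel: 08:55-09:20.
Imani ∩ Jamal ∩ Ulla ∩ Gabriel ∩ Nadia: ∅.
Imani ∩ Jamal ∩ Ulla ∩ Gabriel ∩ Nadia ∩ Diego: ∅.
Imani ∩ Jamal ∩ Ulla ∩ Gabriel ∩ Nadia ∩ Diego ∩ Divya: ∅.
There is no time when everyone is free.

none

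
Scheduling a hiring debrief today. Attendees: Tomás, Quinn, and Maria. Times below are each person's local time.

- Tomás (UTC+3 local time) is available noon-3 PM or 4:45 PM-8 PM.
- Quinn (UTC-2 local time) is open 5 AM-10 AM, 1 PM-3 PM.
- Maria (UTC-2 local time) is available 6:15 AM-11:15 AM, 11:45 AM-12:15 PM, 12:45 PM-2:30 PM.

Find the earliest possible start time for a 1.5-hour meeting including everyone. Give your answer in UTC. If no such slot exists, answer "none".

09:00

Tomás in UTC: 09:00-12:00, 13:45-17:00 (subtract 3h to convert from UTC+3).
Quinn in UTC: 07:00-12:00, 15:00-17:00 (add 2h to convert from UTC-2).
Maria in UTC: 08:15-13:15, 13:45-14:15, 14:45-16:30 (add 2h to convert from UTC-2).
Tomás ∩ Quinn: 09:00-12:00, 15:00-17:00.
Tomás ∩ Quinn ∩ Maria: 09:00-12:00, 15:00-16:30.
Those are the intersection windows.
The first common window of at least 90 minutes is 09:00-12:00, so the earliest start is 09:00.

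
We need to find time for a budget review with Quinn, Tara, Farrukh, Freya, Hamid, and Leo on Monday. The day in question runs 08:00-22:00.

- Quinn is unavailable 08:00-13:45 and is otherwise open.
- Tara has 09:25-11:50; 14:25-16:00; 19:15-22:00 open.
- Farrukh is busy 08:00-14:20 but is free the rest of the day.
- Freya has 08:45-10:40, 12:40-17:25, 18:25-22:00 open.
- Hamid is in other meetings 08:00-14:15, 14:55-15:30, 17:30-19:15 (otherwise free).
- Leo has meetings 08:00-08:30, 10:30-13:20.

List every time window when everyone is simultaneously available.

Quinn free: 13:45-22:00 (invert busy blocks within the working day).
Tara free: 09:25-11:50, 14:25-16:00, 19:15-22:00.
Farrukh free: 14:20-22:00 (invert busy blocks within the working day).
Freya free: 08:45-10:40, 12:40-17:25, 18:25-22:00.
Hamid free: 14:15-14:55, 15:30-17:30, 19:15-22:00 (invert busy blocks within the working day).
Leo free: 08:30-10:30, 13:20-22:00 (invert busy blocks within the working day).
Quinn ∩ Tara: 14:25-16:00, 19:15-22:00.
Quinn ∩ Tara ∩ Farrukh: 14:25-16:00, 19:15-22:00.
Quinn ∩ Tara ∩ Farrukh ∩ Freya: 14:25-16:00, 19:15-22:00.
Quinn ∩ Tara ∩ Farrukh ∩ Freya ∩ Hamid: 14:25-14:55, 15:30-16:00, 19:15-22:00.
Quinn ∩ Tara ∩ Farrukh ∩ Freya ∩ Hamid ∩ Leo: 14:25-14:55, 15:30-16:00, 19:15-22:00.

14:25-14:55, 15:30-16:00, 19:15-22:00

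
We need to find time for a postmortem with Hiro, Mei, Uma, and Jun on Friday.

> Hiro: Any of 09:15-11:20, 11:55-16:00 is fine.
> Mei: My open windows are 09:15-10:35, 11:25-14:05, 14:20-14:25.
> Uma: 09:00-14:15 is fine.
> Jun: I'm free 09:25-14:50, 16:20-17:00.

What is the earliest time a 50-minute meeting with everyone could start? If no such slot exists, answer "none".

09:25

Hiro ∩ Mei: 09:15-10:35, 11:55-14:05, 14:20-14:25.
Hiro ∩ Mei ∩ Uma: 09:15-10:35, 11:55-14:05.
Hiro ∩ Mei ∩ Uma ∩ Jun: 09:25-10:35, 11:55-14:05.
The first common window of at least 50 minutes is 09:25-10:35, so the earliest start is 09:25.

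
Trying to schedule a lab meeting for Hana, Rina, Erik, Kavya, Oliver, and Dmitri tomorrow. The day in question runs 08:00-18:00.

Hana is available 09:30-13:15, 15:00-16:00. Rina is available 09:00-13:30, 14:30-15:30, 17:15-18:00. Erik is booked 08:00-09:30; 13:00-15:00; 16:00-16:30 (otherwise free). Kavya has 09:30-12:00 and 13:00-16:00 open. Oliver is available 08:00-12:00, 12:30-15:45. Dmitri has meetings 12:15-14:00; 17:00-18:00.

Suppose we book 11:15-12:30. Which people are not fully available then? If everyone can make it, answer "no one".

Dmitri, Kavya, Oliver

Hana free: 09:30-13:15, 15:00-16:00.
Rina free: 09:00-13:30, 14:30-15:30, 17:15-18:00.
Erik free: 09:30-13:00, 15:00-16:00, 16:30-18:00 (invert busy blocks within the working day).
Kavya free: 09:30-12:00, 13:00-16:00.
Oliver free: 08:00-12:00, 12:30-15:45.
Dmitri free: 08:00-12:15, 14:00-17:00 (invert busy blocks within the working day).
Hana: free for 11:15-12:30. Rina: free for 11:15-12:30. Erik: free for 11:15-12:30. Kavya: not fully free for 11:15-12:30. Oliver: not fully free for 11:15-12:30. Dmitri: not fully free for 11:15-12:30.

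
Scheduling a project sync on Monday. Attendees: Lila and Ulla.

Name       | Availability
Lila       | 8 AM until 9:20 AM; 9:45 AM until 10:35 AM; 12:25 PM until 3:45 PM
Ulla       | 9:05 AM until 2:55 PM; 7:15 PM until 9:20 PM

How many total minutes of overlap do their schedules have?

Lila ∩ Ulla: 09:05-09:20, 09:45-10:35, 12:25-14:55.
Summing the common windows: 15 + 50 + 150 = 215 minutes.

215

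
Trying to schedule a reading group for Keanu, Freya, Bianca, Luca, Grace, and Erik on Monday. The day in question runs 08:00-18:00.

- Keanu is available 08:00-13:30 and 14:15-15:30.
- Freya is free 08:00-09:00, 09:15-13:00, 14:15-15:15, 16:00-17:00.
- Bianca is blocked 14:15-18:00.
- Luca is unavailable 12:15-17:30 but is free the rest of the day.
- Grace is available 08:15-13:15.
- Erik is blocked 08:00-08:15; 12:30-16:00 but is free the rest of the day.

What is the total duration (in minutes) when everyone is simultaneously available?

Keanu free: 08:00-13:30, 14:15-15:30.
Freya free: 08:00-09:00, 09:15-13:00, 14:15-15:15, 16:00-17:00.
Bianca free: 08:00-14:15 (invert busy blocks within the working day).
Luca free: 08:00-12:15, 17:30-18:00 (invert busy blocks within the working day).
Grace free: 08:15-13:15.
Erik free: 08:15-12:30, 16:00-18:00 (invert busy blocks within the working day).
Keanu ∩ Freya: 08:00-09:00, 09:15-13:00, 14:15-15:15.
Keanu ∩ Freya ∩ Bianca: 08:00-09:00, 09:15-13:00.
Keanu ∩ Freya ∩ Bianca ∩ Luca: 08:00-09:00, 09:15-12:15.
Keanu ∩ Freya ∩ Bianca ∩ Luca ∩ Grace: 08:15-09:00, 09:15-12:15.
Keanu ∩ Freya ∩ Bianca ∩ Luca ∩ Grace ∩ Erik: 08:15-09:00, 09:15-12:15.
Summing the common windows: 45 + 180 = 225 minutes.

225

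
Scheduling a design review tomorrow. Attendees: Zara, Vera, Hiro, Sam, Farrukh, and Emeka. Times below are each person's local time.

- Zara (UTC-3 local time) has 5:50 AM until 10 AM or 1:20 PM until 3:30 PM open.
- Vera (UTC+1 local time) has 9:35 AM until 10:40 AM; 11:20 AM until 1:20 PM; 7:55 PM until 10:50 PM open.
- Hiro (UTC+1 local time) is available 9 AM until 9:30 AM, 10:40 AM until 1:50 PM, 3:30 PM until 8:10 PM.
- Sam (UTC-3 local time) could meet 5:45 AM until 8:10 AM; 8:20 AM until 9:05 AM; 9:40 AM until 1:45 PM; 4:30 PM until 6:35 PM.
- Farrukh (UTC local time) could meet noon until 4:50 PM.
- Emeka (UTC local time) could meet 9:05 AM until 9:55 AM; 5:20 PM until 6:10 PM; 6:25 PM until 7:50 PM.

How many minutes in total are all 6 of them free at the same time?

Zara in UTC: 08:50-13:00, 16:20-18:30 (add 3h to convert from UTC-3).
Vera in UTC: 08:35-09:40, 10:20-12:20, 18:55-21:50 (subtract 1h to convert from UTC+1).
Hiro in UTC: 08:00-08:30, 09:40-12:50, 14:30-19:10 (subtract 1h to convert from UTC+1).
Sam in UTC: 08:45-11:10, 11:20-12:05, 12:40-16:45, 19:30-21:35 (add 3h to convert from UTC-3).
Farrukh in UTC: 12:00-16:50.
Emeka in UTC: 09:05-09:55, 17:20-18:10, 18:25-19:50.
Zara ∩ Vera: 08:50-09:40, 10:20-12:20.
Zara ∩ Vera ∩ Hiro: 10:20-12:20.
Zara ∩ Vera ∩ Hiro ∩ Sam: 10:20-11:10, 11:20-12:05.
Zara ∩ Vera ∩ Hiro ∩ Sam ∩ Farrukh: 12:00-12:05.
Zara ∩ Vera ∩ Hiro ∩ Sam ∩ Farrukh ∩ Emeka: ∅.
There is no time when everyone is free.
There is no common window, so the total is 0 minutes.

0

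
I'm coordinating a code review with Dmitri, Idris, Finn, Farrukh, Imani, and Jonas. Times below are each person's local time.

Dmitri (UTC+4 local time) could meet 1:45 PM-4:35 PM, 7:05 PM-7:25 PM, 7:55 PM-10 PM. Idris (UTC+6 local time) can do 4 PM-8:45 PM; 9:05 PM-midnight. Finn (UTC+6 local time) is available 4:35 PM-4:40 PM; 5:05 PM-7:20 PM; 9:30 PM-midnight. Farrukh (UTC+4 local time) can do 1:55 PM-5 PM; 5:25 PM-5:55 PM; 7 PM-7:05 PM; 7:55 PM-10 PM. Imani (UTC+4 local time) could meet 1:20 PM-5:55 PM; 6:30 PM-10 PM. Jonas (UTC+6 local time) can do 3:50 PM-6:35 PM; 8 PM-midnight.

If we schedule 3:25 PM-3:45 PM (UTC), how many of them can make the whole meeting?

Dmitri in UTC: 09:45-12:35, 15:05-15:25, 15:55-18:00 (subtract 4h to convert from UTC+4).
Idris in UTC: 10:00-14:45, 15:05-18:00 (subtract 6h to convert from UTC+6).
Finn in UTC: 10:35-10:40, 11:05-13:20, 15:30-18:00 (subtract 6h to convert from UTC+6).
Farrukh in UTC: 09:55-13:00, 13:25-13:55, 15:00-15:05, 15:55-18:00 (subtract 4h to convert from UTC+4).
Imani in UTC: 09:20-13:55, 14:30-18:00 (subtract 4h to convert from UTC+4).
Jonas in UTC: 09:50-12:35, 14:00-18:00 (subtract 6h to convert from UTC+6).
Idris, Imani, and Jonas can make the full 15:25-15:45 slot — that's 3.

3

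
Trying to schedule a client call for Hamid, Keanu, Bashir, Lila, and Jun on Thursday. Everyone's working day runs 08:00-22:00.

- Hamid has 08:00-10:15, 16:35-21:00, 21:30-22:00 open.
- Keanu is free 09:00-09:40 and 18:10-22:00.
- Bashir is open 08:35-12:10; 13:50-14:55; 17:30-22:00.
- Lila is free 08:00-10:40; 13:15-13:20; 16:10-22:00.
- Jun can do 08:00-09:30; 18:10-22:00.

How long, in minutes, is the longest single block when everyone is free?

Hamid ∩ Keanu: 09:00-09:40, 18:10-21:00, 21:30-22:00.
Hamid ∩ Keanu ∩ Bashir: 09:00-09:40, 18:10-21:00, 21:30-22:00.
Hamid ∩ Keanu ∩ Bashir ∩ Lila: 09:00-09:40, 18:10-21:00, 21:30-22:00.
Hamid ∩ Keanu ∩ Bashir ∩ Lila ∩ Jun: 09:00-09:30, 18:10-21:00, 21:30-22:00.
So the common availability across everyone is 09:00-09:30, 18:10-21:00, 21:30-22:00.
The longest is 18:10-21:00 at 170 minutes.

170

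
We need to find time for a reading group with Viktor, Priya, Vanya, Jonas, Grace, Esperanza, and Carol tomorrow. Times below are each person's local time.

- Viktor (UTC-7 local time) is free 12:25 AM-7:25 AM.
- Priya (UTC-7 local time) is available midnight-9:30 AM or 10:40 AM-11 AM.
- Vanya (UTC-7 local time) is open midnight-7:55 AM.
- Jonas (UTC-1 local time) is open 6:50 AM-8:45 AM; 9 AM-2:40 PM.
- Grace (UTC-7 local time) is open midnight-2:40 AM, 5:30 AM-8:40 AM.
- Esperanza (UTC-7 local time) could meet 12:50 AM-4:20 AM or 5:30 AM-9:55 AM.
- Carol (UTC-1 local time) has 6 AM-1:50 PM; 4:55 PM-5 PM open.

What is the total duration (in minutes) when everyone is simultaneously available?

Viktor in UTC: 07:25-14:25 (add 7h to convert from UTC-7).
Priya in UTC: 07:00-16:30, 17:40-18:00 (add 7h to convert from UTC-7).
Vanya in UTC: 07:00-14:55 (add 7h to convert from UTC-7).
Jonas in UTC: 07:50-09:45, 10:00-15:40 (add 1h to convert from UTC-1).
Grace in UTC: 07:00-09:40, 12:30-15:40 (add 7h to convert from UTC-7).
Esperanza in UTC: 07:50-11:20, 12:30-16:55 (add 7h to convert from UTC-7).
Carol in UTC: 07:00-14:50, 17:55-18:00 (add 1h to convert from UTC-1).
Viktor ∩ Priya: 07:25-14:25.
Viktor ∩ Priya ∩ Vanya: 07:25-14:25.
Viktor ∩ Priya ∩ Vanya ∩ Jonas: 07:50-09:45, 10:00-14:25.
Viktor ∩ Priya ∩ Vanya ∩ Jonas ∩ Grace: 07:50-09:40, 12:30-14:25.
Viktor ∩ Priya ∩ Vanya ∩ Jonas ∩ Grace ∩ Esperanza: 07:50-09:40, 12:30-14:25.
Viktor ∩ Priya ∩ Vanya ∩ Jonas ∩ Grace ∩ Esperanza ∩ Carol: 07:50-09:40, 12:30-14:25.
Summing the common windows: 110 + 115 = 225 minutes.

225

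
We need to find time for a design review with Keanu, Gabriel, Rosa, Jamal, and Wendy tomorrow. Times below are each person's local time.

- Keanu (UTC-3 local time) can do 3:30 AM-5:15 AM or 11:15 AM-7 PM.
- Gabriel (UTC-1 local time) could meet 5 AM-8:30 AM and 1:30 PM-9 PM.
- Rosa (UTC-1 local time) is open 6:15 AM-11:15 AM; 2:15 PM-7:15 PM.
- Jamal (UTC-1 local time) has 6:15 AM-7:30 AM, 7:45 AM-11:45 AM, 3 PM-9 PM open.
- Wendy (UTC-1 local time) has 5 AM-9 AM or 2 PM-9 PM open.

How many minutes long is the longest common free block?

255

Keanu in UTC: 06:30-08:15, 14:15-22:00 (add 3h to convert from UTC-3).
Gabriel in UTC: 06:00-09:30, 14:30-22:00 (add 1h to convert from UTC-1).
Rosa in UTC: 07:15-12:15, 15:15-20:15 (add 1h to convert from UTC-1).
Jamal in UTC: 07:15-08:30, 08:45-12:45, 16:00-22:00 (add 1h to convert from UTC-1).
Wendy in UTC: 06:00-10:00, 15:00-22:00 (add 1h to convert from UTC-1).
Keanu ∩ Gabriel: 06:30-08:15, 14:30-22:00.
Keanu ∩ Gabriel ∩ Rosa: 07:15-08:15, 15:15-20:15.
Keanu ∩ Gabriel ∩ Rosa ∩ Jamal: 07:15-08:15, 16:00-20:15.
Keanu ∩ Gabriel ∩ Rosa ∩ Jamal ∩ Wendy: 07:15-08:15, 16:00-20:15.
Those are the intersection windows.
The longest is 16:00-20:15 at 255 minutes.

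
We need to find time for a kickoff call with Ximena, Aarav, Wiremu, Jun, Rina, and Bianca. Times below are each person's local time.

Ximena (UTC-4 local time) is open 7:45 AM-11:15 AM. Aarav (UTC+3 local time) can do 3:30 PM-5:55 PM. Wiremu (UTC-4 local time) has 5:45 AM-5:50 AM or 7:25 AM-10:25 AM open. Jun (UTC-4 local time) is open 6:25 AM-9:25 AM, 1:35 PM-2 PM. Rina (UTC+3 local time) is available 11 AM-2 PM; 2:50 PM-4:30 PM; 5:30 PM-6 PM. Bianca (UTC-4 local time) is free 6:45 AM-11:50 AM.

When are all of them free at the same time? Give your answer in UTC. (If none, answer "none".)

12:30-13:25

Ximena in UTC: 11:45-15:15 (add 4h to convert from UTC-4).
Aarav in UTC: 12:30-14:55 (subtract 3h to convert from UTC+3).
Wiremu in UTC: 09:45-09:50, 11:25-14:25 (add 4h to convert from UTC-4).
Jun in UTC: 10:25-13:25, 17:35-18:00 (add 4h to convert from UTC-4).
Rina in UTC: 08:00-11:00, 11:50-13:30, 14:30-15:00 (subtract 3h to convert from UTC+3).
Bianca in UTC: 10:45-15:50 (add 4h to convert from UTC-4).
Ximena ∩ Aarav: 12:30-14:55.
Ximena ∩ Aarav ∩ Wiremu: 12:30-14:25.
Ximena ∩ Aarav ∩ Wiremu ∩ Jun: 12:30-13:25.
Ximena ∩ Aarav ∩ Wiremu ∩ Jun ∩ Rina: 12:30-13:25.
Ximena ∩ Aarav ∩ Wiremu ∩ Jun ∩ Rina ∩ Bianca: 12:30-13:25.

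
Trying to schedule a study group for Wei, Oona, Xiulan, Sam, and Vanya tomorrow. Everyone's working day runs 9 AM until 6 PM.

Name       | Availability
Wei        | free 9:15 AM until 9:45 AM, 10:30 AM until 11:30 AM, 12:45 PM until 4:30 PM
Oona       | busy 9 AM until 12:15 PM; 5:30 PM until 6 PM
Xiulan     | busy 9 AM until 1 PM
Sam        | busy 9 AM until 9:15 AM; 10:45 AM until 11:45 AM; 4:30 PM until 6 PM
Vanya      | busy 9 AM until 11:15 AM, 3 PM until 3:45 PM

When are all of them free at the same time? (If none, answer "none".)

13:00-15:00, 15:45-16:30

Wei free: 09:15-09:45, 10:30-11:30, 12:45-16:30.
Oona free: 12:15-17:30 (invert busy blocks within the working day).
Xiulan free: 13:00-18:00 (invert busy blocks within the working day).
Sam free: 09:15-10:45, 11:45-16:30 (invert busy blocks within the working day).
Vanya free: 11:15-15:00, 15:45-18:00 (invert busy blocks within the working day).
Wei ∩ Oona: 12:45-16:30.
Wei ∩ Oona ∩ Xiulan: 13:00-16:30.
Wei ∩ Oona ∩ Xiulan ∩ Sam: 13:00-16:30.
Wei ∩ Oona ∩ Xiulan ∩ Sam ∩ Vanya: 13:00-15:00, 15:45-16:30.
So the common availability across everyone is 13:00-15:00, 15:45-16:30.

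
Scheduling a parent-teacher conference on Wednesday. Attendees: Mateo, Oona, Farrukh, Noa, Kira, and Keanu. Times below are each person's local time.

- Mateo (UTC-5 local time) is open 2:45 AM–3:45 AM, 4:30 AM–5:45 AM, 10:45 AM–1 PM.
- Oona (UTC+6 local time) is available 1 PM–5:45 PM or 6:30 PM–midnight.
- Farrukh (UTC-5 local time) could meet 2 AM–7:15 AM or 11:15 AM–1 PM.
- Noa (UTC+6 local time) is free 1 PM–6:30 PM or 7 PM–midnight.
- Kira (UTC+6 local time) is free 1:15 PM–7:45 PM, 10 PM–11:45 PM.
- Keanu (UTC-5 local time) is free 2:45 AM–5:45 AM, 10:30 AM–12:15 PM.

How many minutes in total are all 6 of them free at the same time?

195

Mateo in UTC: 07:45-08:45, 09:30-10:45, 15:45-18:00 (add 5h to convert from UTC-5).
Oona in UTC: 07:00-11:45, 12:30-18:00 (subtract 6h to convert from UTC+6).
Farrukh in UTC: 07:00-12:15, 16:15-18:00 (add 5h to convert from UTC-5).
Noa in UTC: 07:00-12:30, 13:00-18:00 (subtract 6h to convert from UTC+6).
Kira in UTC: 07:15-13:45, 16:00-17:45 (subtract 6h to convert from UTC+6).
Keanu in UTC: 07:45-10:45, 15:30-17:15 (add 5h to convert from UTC-5).
Mateo ∩ Oona: 07:45-08:45, 09:30-10:45, 15:45-18:00.
Mateo ∩ Oona ∩ Farrukh: 07:45-08:45, 09:30-10:45, 16:15-18:00.
Mateo ∩ Oona ∩ Farrukh ∩ Noa: 07:45-08:45, 09:30-10:45, 16:15-18:00.
Mateo ∩ Oona ∩ Farrukh ∩ Noa ∩ Kira: 07:45-08:45, 09:30-10:45, 16:15-17:45.
Mateo ∩ Oona ∩ Farrukh ∩ Noa ∩ Kira ∩ Keanu: 07:45-08:45, 09:30-10:45, 16:15-17:15.
Summing the common windows: 60 + 75 + 60 = 195 minutes.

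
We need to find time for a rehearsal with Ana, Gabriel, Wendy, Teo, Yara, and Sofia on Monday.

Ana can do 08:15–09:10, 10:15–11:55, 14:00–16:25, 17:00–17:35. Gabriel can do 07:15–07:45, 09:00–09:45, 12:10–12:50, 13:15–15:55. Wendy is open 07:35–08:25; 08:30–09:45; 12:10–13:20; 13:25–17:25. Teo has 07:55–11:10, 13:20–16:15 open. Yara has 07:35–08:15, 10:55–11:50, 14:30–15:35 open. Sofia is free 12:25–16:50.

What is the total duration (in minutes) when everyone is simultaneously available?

65

Ana ∩ Gabriel: 09:00-09:10, 14:00-15:55.
Ana ∩ Gabriel ∩ Wendy: 09:00-09:10, 14:00-15:55.
Ana ∩ Gabriel ∩ Wendy ∩ Teo: 09:00-09:10, 14:00-15:55.
Ana ∩ Gabriel ∩ Wendy ∩ Teo ∩ Yara: 14:30-15:35.
Ana ∩ Gabriel ∩ Wendy ∩ Teo ∩ Yara ∩ Sofia: 14:30-15:35.
So the common availability across everyone is 14:30-15:35.
That's a single block of 65 minutes.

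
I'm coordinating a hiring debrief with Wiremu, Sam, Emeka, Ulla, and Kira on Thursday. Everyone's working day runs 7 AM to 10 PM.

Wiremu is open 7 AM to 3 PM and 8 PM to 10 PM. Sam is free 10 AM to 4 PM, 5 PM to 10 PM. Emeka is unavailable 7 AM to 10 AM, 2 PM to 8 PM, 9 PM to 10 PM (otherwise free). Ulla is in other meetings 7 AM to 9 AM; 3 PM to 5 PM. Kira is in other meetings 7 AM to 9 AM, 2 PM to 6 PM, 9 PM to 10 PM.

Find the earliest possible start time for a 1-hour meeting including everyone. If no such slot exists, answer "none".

10:00

Wiremu free: 07:00-15:00, 20:00-22:00.
Sam free: 10:00-16:00, 17:00-22:00.
Emeka free: 10:00-14:00, 20:00-21:00 (invert busy blocks within the working day).
Ulla free: 09:00-15:00, 17:00-22:00 (invert busy blocks within the working day).
Kira free: 09:00-14:00, 18:00-21:00 (invert busy blocks within the working day).
Wiremu ∩ Sam: 10:00-15:00, 20:00-22:00.
Wiremu ∩ Sam ∩ Emeka: 10:00-14:00, 20:00-21:00.
Wiremu ∩ Sam ∩ Emeka ∩ Ulla: 10:00-14:00, 20:00-21:00.
Wiremu ∩ Sam ∩ Emeka ∩ Ulla ∩ Kira: 10:00-14:00, 20:00-21:00.
The first common window of at least 60 minutes is 10:00-14:00, so the earliest start is 10:00.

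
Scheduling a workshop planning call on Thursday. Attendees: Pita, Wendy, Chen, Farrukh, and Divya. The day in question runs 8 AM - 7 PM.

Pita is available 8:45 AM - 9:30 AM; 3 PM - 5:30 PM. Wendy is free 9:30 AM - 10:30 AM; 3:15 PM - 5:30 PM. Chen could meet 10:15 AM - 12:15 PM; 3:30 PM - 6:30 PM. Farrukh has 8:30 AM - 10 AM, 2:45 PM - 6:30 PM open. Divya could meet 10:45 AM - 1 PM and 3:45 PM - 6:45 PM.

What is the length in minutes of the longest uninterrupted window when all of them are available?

Pita ∩ Wendy: 15:15-17:30.
Pita ∩ Wendy ∩ Chen: 15:30-17:30.
Pita ∩ Wendy ∩ Chen ∩ Farrukh: 15:30-17:30.
Pita ∩ Wendy ∩ Chen ∩ Farrukh ∩ Divya: 15:45-17:30.
The longest is 15:45-17:30 at 105 minutes.

105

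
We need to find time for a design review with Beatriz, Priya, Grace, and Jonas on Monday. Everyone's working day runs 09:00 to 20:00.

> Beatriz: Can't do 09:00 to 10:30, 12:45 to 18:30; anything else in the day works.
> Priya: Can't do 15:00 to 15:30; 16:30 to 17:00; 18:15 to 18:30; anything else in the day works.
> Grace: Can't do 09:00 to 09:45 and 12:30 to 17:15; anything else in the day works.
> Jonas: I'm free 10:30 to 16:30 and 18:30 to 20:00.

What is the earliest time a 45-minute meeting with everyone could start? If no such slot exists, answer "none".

10:30

Beatriz free: 10:30-12:45, 18:30-20:00 (invert busy blocks within the working day).
Priya free: 09:00-15:00, 15:30-16:30, 17:00-18:15, 18:30-20:00 (invert busy blocks within the working day).
Grace free: 09:45-12:30, 17:15-20:00 (invert busy blocks within the working day).
Jonas free: 10:30-16:30, 18:30-20:00.
Beatriz ∩ Priya: 10:30-12:45, 18:30-20:00.
Beatriz ∩ Priya ∩ Grace: 10:30-12:30, 18:30-20:00.
Beatriz ∩ Priya ∩ Grace ∩ Jonas: 10:30-12:30, 18:30-20:00.
The first common window of at least 45 minutes is 10:30-12:30, so the earliest start is 10:30.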